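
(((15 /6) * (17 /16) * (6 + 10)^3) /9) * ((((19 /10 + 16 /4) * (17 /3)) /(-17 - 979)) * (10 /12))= -682040 /20169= -33.82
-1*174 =-174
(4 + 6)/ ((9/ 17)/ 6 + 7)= 340/ 241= 1.41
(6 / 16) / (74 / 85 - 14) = -85 / 2976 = -0.03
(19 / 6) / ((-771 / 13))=-247 / 4626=-0.05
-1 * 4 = -4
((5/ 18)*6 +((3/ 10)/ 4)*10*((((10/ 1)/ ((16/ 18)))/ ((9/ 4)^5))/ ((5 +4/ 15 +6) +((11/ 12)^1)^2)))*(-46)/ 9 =-7111970/ 828873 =-8.58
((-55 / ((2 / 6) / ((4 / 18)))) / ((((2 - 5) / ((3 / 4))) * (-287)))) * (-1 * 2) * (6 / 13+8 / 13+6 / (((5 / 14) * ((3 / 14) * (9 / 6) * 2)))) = 8338 / 4797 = 1.74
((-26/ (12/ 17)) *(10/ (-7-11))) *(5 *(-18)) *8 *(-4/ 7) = 8419.05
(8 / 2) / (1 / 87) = 348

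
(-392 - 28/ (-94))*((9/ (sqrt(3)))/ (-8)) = 27615*sqrt(3)/ 188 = 254.42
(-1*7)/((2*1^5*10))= -7/20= -0.35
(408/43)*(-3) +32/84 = -25360/903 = -28.08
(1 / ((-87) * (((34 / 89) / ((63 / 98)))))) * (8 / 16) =-267 / 27608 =-0.01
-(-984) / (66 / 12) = 178.91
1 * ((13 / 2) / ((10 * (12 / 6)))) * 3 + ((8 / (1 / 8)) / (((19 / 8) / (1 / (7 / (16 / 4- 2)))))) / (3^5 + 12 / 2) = 1332523 / 1324680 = 1.01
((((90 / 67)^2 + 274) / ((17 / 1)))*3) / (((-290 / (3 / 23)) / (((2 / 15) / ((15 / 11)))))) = -13618946 / 6362596375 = -0.00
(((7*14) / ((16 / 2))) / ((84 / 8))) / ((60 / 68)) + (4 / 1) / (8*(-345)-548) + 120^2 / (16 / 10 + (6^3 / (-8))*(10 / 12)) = -10697370493 / 15555870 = -687.67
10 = 10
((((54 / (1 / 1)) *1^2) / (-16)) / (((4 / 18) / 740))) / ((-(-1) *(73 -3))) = -8991 / 56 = -160.55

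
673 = 673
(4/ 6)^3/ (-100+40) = -2/ 405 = -0.00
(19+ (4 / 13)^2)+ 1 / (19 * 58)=19.10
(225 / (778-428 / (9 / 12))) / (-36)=-75 / 2488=-0.03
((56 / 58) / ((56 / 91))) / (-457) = -91 / 26506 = -0.00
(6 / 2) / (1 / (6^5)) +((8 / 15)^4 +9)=23337.08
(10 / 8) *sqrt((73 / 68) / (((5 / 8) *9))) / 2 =sqrt(12410) / 408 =0.27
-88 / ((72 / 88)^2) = -10648 / 81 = -131.46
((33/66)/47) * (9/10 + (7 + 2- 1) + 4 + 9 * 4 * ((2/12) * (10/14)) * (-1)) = 603/6580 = 0.09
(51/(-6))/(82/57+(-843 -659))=969/171064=0.01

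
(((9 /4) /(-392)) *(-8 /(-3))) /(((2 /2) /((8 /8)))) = -3 /196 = -0.02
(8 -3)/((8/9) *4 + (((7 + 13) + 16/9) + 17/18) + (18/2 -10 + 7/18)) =15/77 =0.19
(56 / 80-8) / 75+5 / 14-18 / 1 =-46568 / 2625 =-17.74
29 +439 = 468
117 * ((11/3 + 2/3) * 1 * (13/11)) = 6591/11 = 599.18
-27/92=-0.29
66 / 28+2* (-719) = -20099 / 14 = -1435.64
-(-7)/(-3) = -7/3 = -2.33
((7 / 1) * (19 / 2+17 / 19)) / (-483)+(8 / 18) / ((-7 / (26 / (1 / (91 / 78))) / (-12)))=180607 / 7866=22.96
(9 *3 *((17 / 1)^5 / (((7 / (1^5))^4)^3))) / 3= 12778713 / 13841287201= 0.00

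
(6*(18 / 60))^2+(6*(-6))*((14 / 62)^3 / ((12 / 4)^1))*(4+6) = 1384071 / 744775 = 1.86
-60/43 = -1.40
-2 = -2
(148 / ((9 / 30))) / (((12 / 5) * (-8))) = -925 / 36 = -25.69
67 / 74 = 0.91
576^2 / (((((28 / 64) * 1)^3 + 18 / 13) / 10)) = 2259507.14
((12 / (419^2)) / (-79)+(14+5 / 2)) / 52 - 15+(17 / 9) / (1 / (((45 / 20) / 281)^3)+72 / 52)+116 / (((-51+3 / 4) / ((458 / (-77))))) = -13246346917834067879 / 13916203847978159112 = -0.95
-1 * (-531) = 531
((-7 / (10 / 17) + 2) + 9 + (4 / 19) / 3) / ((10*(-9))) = 473 / 51300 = 0.01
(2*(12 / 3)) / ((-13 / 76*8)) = -76 / 13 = -5.85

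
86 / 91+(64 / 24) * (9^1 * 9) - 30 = 17012 / 91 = 186.95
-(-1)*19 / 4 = 19 / 4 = 4.75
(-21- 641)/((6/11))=-3641/3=-1213.67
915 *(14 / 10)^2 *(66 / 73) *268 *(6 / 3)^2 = 634433184 / 365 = 1738173.11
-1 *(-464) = 464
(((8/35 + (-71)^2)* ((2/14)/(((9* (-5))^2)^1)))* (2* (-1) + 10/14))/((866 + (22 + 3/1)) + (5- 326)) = -176443/219948750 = -0.00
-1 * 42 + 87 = 45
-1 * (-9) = 9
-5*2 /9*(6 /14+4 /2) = -170 /63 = -2.70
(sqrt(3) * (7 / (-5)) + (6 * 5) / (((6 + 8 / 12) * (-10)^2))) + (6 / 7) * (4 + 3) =1209 / 200 - 7 * sqrt(3) / 5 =3.62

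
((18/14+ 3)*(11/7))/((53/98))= 660/53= 12.45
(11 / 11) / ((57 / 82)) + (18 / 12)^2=3.69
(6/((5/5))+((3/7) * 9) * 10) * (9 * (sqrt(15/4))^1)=1404 * sqrt(15)/7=776.81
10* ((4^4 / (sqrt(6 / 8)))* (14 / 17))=71680* sqrt(3) / 51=2434.38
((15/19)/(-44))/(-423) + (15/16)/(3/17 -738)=-2421245/1971358224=-0.00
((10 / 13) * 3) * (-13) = -30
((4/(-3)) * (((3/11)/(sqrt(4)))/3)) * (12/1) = -8/11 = -0.73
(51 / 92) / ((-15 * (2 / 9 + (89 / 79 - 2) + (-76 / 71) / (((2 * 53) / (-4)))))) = 45483381 / 751730620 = 0.06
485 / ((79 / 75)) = 36375 / 79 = 460.44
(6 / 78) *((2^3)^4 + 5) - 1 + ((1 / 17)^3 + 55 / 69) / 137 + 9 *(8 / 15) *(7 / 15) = 4780330642892 / 15093841425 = 316.71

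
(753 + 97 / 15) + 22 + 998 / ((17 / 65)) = 1172324 / 255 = 4597.35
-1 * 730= -730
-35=-35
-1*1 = -1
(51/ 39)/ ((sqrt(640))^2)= 0.00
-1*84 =-84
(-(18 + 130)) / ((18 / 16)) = -1184 / 9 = -131.56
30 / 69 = 10 / 23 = 0.43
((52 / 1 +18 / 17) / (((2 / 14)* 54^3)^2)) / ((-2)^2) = 22099 / 843026984064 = 0.00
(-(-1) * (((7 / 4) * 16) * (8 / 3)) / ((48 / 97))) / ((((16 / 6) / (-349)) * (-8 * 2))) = 236971 / 192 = 1234.22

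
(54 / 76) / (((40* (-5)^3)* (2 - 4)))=27 / 380000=0.00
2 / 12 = 1 / 6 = 0.17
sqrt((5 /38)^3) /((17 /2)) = 5 *sqrt(190) /12274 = 0.01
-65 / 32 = -2.03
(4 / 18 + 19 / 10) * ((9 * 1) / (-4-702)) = -191 / 7060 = -0.03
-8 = -8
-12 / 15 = -4 / 5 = -0.80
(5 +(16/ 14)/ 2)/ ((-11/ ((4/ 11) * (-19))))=2964/ 847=3.50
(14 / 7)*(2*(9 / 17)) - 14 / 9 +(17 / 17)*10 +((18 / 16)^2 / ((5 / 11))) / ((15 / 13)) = 3176333 / 244800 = 12.98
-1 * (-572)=572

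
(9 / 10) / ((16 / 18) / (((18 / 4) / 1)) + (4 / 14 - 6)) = -5103 / 31280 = -0.16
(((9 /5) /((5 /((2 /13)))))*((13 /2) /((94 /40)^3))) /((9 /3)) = 960 /103823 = 0.01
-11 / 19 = -0.58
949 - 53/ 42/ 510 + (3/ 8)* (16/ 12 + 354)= 11590871/ 10710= 1082.25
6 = 6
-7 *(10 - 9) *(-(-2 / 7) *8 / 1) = -16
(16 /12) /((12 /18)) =2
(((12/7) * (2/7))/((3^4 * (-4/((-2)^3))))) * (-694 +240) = -7264/1323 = -5.49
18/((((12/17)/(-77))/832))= -1633632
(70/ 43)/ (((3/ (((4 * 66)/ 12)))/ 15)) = 179.07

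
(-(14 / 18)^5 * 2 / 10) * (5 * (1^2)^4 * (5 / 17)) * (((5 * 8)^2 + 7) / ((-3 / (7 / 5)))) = 189061943 / 3011499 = 62.78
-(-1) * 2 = 2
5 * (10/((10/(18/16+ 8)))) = 365/8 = 45.62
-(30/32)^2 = -225/256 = -0.88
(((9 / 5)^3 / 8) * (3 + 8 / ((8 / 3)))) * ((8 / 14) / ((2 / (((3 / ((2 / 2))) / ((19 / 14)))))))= 6561 / 2375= 2.76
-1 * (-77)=77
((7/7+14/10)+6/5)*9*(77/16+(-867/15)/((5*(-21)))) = 1216323/7000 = 173.76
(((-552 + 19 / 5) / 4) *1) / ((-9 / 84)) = 19187 / 15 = 1279.13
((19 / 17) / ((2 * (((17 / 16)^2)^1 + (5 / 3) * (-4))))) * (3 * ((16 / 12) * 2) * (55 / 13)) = -3210240 / 939913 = -3.42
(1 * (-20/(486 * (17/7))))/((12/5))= -175/24786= -0.01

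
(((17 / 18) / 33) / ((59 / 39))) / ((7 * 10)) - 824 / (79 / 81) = -54579221101 / 64601460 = -844.86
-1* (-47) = 47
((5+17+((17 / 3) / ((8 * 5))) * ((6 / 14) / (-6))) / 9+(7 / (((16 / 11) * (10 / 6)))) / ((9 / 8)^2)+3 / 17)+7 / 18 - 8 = -77393 / 28560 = -2.71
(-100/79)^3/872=-125000/53741251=-0.00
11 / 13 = 0.85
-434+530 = 96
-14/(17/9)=-126/17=-7.41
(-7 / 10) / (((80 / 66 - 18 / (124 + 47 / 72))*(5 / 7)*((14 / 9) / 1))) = -106623 / 180704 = -0.59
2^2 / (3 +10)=4 / 13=0.31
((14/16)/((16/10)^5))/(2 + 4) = 21875/1572864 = 0.01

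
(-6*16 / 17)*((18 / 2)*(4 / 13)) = -15.64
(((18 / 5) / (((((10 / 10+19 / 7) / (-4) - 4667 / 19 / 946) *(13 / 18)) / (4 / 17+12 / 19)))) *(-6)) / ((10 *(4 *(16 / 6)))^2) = 50688099 / 26431600000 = 0.00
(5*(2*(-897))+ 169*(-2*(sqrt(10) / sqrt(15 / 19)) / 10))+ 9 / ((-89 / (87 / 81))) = -2395019 / 267 - 169*sqrt(114) / 15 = -9090.40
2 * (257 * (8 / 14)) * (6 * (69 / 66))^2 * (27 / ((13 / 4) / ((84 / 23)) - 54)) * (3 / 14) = -1258.98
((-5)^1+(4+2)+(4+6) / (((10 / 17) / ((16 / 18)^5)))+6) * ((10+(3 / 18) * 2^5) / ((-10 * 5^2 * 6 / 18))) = -22319177 / 7381125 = -3.02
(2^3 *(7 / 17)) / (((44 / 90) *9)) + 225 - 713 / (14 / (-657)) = 88189477 / 2618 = 33685.82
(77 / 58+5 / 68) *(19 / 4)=52497 / 7888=6.66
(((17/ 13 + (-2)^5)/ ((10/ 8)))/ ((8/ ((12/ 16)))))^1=-1197/ 520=-2.30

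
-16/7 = -2.29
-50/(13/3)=-11.54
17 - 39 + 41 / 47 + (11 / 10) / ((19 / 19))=-9413 / 470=-20.03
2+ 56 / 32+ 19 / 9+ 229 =8455 / 36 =234.86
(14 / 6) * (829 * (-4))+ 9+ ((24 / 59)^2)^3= -7728.33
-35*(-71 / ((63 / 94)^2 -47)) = -21957460 / 411323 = -53.38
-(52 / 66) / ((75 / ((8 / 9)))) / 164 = -0.00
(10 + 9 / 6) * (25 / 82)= 575 / 164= 3.51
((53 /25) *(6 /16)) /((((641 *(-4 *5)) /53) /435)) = -733149 /512800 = -1.43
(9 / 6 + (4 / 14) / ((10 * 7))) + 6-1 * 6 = 737 / 490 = 1.50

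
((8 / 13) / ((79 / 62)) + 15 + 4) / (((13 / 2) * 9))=40018 / 120159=0.33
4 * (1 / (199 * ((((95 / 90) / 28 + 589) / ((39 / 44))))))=19656 / 649859375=0.00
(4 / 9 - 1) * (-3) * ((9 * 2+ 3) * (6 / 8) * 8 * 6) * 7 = 8820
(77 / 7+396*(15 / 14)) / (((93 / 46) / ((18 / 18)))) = 140162 / 651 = 215.30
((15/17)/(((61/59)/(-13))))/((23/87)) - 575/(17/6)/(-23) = -790485/23851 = -33.14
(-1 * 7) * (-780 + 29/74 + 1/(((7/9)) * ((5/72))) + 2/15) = 5326.72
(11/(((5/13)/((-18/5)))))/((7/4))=-58.83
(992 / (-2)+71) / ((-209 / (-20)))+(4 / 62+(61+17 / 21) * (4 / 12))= -8164424 / 408177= -20.00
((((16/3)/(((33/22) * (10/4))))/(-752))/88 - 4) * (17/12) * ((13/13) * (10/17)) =-3.33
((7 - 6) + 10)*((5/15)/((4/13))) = 143/12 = 11.92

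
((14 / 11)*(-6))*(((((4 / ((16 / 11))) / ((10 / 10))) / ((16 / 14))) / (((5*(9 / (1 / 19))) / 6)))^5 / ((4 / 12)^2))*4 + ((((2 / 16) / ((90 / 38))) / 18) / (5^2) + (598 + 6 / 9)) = 24590544108594123319 / 41075511091200000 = 598.67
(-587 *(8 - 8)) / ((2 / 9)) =0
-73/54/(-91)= 73/4914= 0.01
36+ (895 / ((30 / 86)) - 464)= 2137.67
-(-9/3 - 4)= 7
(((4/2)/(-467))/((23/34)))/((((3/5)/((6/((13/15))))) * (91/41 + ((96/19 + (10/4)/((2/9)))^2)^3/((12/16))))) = -20146777532620800/6903646537376706695439043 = -0.00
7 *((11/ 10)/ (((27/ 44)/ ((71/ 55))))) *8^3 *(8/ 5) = 44785664/ 3375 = 13269.83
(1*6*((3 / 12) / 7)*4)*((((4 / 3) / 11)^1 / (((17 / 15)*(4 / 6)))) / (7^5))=180 / 22000363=0.00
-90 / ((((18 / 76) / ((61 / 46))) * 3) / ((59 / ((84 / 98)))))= -2393335 / 207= -11562.00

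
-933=-933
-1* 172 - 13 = -185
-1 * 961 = -961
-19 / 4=-4.75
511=511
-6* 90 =-540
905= 905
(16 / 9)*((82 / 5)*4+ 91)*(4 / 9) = 1856 / 15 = 123.73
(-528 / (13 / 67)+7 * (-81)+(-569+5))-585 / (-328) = -16418307 / 4264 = -3850.45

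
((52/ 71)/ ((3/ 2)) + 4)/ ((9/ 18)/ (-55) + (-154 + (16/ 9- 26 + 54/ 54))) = -315480/ 12457589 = -0.03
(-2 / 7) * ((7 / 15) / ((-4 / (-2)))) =-1 / 15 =-0.07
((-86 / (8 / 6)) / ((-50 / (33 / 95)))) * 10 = 4257 / 950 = 4.48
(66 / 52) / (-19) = -33 / 494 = -0.07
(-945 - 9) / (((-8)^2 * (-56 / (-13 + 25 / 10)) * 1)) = -1431 / 512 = -2.79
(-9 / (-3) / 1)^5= 243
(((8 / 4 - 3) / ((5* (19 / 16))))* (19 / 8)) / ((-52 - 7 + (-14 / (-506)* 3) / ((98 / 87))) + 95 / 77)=644 / 92885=0.01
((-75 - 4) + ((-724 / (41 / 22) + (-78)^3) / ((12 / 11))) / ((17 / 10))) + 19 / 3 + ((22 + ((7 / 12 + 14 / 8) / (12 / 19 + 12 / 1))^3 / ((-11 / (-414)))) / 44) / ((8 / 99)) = -144801225589068253 / 565272576000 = -256161.77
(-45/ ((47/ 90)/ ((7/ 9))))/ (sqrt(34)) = -1575*sqrt(34)/ 799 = -11.49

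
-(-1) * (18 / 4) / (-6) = -0.75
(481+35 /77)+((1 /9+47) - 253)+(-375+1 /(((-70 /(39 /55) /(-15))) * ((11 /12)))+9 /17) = -63978539 /647955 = -98.74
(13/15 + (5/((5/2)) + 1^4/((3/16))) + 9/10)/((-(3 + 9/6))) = -91/45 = -2.02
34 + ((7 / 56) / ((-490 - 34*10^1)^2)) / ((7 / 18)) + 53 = 1678160409 / 19289200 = 87.00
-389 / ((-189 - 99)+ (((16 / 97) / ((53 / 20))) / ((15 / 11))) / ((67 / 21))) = 133989883 / 99195808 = 1.35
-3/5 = -0.60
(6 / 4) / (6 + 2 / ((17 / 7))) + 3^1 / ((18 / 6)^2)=385 / 696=0.55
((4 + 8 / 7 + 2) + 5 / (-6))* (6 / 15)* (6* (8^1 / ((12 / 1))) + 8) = 212 / 7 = 30.29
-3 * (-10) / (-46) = -15 / 23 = -0.65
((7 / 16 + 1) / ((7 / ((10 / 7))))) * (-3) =-345 / 392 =-0.88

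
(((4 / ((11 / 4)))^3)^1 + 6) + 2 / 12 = 73823 / 7986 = 9.24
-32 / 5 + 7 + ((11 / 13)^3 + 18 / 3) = 79156 / 10985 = 7.21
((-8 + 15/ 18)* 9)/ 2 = -129/ 4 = -32.25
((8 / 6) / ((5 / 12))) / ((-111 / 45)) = -48 / 37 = -1.30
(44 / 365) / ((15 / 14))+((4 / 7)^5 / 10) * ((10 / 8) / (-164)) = 424302392 / 3772751325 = 0.11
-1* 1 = -1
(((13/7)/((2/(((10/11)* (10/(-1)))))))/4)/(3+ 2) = -0.42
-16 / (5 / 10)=-32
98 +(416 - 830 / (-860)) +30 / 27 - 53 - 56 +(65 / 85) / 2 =2680670 / 6579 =407.46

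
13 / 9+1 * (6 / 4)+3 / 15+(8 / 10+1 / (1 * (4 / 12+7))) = 404 / 99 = 4.08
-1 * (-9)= 9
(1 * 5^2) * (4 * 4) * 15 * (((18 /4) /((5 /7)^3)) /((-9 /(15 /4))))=-30870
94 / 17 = 5.53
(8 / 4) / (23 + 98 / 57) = 114 / 1409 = 0.08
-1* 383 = -383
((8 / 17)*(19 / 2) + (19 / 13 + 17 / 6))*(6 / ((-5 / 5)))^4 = 2510568 / 221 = 11360.04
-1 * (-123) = 123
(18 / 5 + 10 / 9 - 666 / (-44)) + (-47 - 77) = -103111 / 990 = -104.15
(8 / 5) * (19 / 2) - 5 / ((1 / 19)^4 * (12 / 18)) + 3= -9773893 / 10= -977389.30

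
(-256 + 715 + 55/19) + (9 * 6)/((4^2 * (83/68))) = 1465537/3154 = 464.66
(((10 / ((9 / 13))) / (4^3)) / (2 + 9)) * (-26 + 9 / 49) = -7475 / 14112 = -0.53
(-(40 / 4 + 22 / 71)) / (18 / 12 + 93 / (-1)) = 0.11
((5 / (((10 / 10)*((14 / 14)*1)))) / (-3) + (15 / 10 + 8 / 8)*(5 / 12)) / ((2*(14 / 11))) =-55 / 224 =-0.25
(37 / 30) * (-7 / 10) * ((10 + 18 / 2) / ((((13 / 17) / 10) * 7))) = -11951 / 390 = -30.64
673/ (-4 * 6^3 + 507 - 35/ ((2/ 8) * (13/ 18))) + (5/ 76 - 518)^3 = -436755364719258691/ 3143507136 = -138938881.26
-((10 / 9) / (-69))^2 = -100 / 385641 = -0.00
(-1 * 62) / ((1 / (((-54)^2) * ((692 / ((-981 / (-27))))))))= -375324192 / 109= -3443341.21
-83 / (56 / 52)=-1079 / 14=-77.07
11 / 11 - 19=-18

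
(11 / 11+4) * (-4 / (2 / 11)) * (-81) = 8910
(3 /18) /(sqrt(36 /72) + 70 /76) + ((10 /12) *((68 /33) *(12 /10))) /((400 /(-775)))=-78607 /22132 - 361 *sqrt(2) /1509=-3.89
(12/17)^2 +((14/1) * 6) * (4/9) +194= 200998/867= 231.83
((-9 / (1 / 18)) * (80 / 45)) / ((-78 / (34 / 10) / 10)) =1632 / 13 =125.54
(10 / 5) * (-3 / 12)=-1 / 2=-0.50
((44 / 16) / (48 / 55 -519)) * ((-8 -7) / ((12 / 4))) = 3025 / 113988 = 0.03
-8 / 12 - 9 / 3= -11 / 3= -3.67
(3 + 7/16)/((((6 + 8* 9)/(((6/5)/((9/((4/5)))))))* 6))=11/14040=0.00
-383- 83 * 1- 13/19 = -8867/19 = -466.68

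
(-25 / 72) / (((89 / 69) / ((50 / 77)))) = -0.17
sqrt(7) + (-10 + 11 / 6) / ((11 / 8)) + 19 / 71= -13289 / 2343 + sqrt(7)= -3.03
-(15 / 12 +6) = -29 / 4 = -7.25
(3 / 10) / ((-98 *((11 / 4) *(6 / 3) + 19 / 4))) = -0.00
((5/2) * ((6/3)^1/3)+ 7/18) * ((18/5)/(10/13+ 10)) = 481/700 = 0.69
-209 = -209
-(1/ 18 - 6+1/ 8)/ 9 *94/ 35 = 19693/ 11340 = 1.74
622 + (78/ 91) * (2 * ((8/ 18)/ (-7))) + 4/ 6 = 91516/ 147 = 622.56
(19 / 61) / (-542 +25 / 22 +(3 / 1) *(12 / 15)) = -2090 / 3613091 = -0.00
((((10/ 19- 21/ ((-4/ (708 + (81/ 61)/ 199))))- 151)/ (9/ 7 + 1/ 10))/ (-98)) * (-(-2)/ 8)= -16451905515/ 2505683824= -6.57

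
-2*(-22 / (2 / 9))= 198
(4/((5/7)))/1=28/5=5.60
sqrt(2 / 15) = 0.37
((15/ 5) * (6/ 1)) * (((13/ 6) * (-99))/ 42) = -1287/ 14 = -91.93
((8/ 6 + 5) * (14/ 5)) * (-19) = -5054/ 15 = -336.93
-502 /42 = -251 /21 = -11.95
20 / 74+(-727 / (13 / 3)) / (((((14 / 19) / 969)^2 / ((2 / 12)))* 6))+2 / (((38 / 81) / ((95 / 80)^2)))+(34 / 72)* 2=-437654843262149 / 54302976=-8059500.15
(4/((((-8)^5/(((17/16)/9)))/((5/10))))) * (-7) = 119/2359296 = 0.00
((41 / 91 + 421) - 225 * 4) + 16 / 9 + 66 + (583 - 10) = 162.23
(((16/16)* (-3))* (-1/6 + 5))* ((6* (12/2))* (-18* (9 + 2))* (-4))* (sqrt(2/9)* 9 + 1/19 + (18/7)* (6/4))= -1240272* sqrt(2)-214980480/133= -3370404.07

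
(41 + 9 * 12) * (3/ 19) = 447/ 19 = 23.53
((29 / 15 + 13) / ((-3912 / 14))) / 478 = -196 / 1753065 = -0.00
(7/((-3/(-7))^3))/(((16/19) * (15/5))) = 45619/1296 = 35.20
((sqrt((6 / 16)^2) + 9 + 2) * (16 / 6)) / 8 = 91 / 24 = 3.79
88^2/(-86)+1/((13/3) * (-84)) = -90.05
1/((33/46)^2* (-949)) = -2116/1033461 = -0.00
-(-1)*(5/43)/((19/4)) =20/817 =0.02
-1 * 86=-86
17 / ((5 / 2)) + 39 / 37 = 1453 / 185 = 7.85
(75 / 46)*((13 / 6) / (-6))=-325 / 552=-0.59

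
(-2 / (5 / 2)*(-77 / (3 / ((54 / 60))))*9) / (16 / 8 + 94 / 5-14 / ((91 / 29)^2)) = 2459457 / 286555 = 8.58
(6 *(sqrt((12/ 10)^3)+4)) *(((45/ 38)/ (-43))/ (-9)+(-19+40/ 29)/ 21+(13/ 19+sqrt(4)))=315282 *sqrt(30)/ 118465+1050940/ 23693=58.93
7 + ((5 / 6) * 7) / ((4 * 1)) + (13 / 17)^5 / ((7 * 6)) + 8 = 3927389777 / 238535976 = 16.46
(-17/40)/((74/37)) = -17/80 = -0.21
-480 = -480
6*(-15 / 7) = -90 / 7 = -12.86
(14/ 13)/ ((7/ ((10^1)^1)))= 20/ 13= 1.54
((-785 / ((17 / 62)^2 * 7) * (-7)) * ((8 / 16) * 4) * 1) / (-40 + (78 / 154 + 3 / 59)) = -6854342110 / 12946333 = -529.44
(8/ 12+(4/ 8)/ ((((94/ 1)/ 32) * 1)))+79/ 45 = 5483/ 2115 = 2.59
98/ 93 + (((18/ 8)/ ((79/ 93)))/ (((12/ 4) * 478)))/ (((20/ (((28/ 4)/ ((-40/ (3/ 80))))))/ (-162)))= 473730663847/ 449518848000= 1.05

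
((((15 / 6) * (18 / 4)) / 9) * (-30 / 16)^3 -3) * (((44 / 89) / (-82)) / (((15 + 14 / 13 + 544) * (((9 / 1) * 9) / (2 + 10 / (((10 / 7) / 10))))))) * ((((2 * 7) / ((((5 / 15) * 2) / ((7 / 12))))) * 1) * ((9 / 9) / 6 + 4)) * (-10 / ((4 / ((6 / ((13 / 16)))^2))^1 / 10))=-7.48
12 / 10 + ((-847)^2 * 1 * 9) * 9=290550651 / 5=58110130.20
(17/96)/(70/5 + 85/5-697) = -0.00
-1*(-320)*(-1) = -320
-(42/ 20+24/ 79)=-1899/ 790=-2.40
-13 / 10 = -1.30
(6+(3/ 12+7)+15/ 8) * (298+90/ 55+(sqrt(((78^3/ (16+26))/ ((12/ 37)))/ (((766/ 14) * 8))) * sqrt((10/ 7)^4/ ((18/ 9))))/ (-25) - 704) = -6116 - 1573 * sqrt(552669)/ 150136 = -6123.79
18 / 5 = 3.60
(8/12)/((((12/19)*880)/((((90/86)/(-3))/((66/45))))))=-95/332992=-0.00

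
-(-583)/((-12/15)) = -2915/4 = -728.75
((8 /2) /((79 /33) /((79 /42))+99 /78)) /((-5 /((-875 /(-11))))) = -18200 /727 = -25.03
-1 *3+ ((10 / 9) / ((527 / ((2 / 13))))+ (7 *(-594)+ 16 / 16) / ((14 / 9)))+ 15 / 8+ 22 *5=-8851456625 / 3452904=-2563.48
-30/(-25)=6/5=1.20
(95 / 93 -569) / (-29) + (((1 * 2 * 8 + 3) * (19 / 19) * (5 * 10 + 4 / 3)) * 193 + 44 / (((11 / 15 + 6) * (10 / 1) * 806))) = 222218381341 / 1180387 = 188258.92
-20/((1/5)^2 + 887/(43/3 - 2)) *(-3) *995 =27611250/33281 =829.64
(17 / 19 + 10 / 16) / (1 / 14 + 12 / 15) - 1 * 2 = -1187 / 4636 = -0.26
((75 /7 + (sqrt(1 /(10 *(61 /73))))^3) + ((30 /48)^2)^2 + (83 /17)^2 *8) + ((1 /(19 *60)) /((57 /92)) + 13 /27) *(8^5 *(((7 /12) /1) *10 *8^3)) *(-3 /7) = -1635826193808700843 /80765669376 + 73 *sqrt(44530) /372100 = -20253979.24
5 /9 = 0.56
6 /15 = 2 /5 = 0.40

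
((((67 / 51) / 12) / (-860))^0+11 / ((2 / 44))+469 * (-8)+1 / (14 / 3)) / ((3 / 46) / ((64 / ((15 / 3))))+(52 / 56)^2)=-506163392 / 125119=-4045.46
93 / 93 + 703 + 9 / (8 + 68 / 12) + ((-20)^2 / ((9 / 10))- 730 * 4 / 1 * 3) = -2808421 / 369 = -7610.90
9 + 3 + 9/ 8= 105/ 8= 13.12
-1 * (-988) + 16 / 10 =4948 / 5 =989.60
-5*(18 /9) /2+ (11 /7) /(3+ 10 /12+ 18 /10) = -5585 /1183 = -4.72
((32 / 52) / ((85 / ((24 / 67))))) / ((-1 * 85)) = -192 / 6292975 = -0.00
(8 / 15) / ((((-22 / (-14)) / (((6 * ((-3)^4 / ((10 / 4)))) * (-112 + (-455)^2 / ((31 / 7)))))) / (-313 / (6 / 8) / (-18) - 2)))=50518645632 / 775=65185349.20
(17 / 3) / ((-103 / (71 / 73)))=-1207 / 22557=-0.05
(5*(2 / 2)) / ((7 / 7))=5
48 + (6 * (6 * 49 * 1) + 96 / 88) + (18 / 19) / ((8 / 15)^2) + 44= 12442499 / 6688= 1860.42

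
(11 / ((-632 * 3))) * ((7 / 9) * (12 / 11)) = -7 / 1422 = -0.00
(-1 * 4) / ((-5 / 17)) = 68 / 5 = 13.60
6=6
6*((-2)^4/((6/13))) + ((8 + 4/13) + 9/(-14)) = 39251/182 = 215.66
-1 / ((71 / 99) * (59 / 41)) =-4059 / 4189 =-0.97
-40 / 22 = -20 / 11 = -1.82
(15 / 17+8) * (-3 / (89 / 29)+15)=124.55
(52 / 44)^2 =169 / 121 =1.40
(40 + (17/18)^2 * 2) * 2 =6769/81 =83.57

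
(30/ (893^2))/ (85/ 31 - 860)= -0.00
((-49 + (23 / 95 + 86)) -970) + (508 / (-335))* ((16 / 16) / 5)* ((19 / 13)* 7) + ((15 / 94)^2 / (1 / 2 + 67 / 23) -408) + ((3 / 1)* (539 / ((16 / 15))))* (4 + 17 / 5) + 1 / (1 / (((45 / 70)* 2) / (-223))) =35385602382996522087 / 3583686565622800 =9874.08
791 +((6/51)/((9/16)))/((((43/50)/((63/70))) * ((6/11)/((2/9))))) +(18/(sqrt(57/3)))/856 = 9 * sqrt(19)/8132 +15613727/19737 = 791.09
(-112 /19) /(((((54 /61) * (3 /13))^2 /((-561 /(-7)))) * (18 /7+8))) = -1646326682 /1537461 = -1070.81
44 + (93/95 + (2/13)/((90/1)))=99992/2223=44.98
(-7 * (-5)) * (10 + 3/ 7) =365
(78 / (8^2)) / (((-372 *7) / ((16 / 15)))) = -13 / 26040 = -0.00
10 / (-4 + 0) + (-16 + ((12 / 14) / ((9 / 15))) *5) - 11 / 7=-181 / 14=-12.93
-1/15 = -0.07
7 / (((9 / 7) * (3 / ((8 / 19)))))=392 / 513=0.76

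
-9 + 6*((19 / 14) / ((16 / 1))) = -951 / 112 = -8.49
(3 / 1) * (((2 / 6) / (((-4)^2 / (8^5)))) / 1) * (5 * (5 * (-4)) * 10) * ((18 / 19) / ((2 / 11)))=-10671157.89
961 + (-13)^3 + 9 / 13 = -16059 / 13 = -1235.31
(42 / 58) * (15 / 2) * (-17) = -5355 / 58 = -92.33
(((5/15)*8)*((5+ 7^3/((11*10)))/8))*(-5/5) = -893/330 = -2.71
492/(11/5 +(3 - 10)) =-205/2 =-102.50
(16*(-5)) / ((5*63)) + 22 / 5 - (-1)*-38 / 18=641 / 315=2.03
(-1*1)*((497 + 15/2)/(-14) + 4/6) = 2971/84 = 35.37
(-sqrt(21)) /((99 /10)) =-10* sqrt(21) /99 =-0.46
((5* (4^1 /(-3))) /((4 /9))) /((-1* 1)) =15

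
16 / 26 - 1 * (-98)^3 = 12235504 / 13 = 941192.62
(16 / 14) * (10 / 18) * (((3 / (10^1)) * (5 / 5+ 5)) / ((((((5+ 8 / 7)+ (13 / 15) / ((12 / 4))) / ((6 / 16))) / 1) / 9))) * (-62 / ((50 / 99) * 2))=-745767 / 20260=-36.81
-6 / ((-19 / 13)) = 78 / 19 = 4.11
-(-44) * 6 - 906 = -642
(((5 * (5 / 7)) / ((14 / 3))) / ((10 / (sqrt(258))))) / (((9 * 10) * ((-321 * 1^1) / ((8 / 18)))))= -sqrt(258) / 849366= -0.00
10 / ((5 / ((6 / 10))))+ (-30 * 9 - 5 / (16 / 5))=-21629 / 80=-270.36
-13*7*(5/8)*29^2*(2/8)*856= -40944085/4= -10236021.25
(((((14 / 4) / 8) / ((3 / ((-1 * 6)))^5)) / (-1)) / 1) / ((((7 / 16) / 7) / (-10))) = -2240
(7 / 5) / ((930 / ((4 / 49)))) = 2 / 16275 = 0.00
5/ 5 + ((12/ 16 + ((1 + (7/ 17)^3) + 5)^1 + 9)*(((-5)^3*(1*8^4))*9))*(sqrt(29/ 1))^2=-10386246523087/ 4913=-2114033487.30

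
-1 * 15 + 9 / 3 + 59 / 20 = -9.05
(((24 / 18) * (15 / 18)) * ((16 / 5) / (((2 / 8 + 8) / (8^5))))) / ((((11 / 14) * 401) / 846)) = 5519704064 / 145563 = 37919.69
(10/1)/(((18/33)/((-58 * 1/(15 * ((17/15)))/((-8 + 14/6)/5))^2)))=13876500/83521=166.14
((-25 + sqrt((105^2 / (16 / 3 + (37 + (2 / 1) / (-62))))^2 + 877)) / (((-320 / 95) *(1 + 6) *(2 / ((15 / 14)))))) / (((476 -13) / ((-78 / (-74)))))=277875 / 214891264 -11115 *sqrt(21731920813) / 120768890368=-0.01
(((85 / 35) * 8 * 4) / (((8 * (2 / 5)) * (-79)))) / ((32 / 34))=-1445 / 4424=-0.33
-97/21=-4.62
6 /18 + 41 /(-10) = -113 /30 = -3.77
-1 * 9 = -9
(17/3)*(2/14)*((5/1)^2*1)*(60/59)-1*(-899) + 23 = 389286/413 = 942.58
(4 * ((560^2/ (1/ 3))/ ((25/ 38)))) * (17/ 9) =32413696/ 3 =10804565.33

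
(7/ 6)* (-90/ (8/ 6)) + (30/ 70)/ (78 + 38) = -31971/ 406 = -78.75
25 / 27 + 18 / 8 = 3.18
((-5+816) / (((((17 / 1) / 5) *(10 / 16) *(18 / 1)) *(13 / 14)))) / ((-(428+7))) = -45416 / 865215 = -0.05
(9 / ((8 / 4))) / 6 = 3 / 4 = 0.75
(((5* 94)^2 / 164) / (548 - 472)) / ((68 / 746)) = 20598925 / 105944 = 194.43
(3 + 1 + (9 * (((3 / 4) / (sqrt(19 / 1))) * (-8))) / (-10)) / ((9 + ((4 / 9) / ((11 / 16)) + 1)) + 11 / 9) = 2673 * sqrt(19) / 111625 + 396 / 1175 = 0.44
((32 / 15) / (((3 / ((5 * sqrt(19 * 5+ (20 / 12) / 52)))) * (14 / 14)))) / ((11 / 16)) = 50.42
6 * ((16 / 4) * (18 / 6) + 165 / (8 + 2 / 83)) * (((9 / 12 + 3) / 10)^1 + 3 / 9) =122893 / 888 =138.39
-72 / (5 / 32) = -2304 / 5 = -460.80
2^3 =8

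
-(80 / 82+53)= -2213 / 41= -53.98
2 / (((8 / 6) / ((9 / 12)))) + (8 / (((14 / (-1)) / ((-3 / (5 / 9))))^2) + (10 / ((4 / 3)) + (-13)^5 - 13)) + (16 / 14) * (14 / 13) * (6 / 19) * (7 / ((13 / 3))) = -11683854327121 / 31467800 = -371295.56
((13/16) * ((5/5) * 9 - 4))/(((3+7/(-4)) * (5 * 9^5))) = 13/1180980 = 0.00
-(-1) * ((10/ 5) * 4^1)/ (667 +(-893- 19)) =-8/ 245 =-0.03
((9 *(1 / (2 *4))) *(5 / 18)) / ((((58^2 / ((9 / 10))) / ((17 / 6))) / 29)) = 51 / 7424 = 0.01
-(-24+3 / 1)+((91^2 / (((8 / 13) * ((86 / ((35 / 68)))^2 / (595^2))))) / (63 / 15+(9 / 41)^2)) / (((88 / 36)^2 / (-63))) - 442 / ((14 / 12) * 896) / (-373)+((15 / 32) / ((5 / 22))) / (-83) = -3503497720046868948725187 / 8272850647209938944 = -423493.41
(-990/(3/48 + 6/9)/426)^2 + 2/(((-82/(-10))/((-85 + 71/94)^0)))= 105341386/10127369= 10.40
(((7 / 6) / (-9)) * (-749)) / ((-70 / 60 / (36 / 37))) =-2996 / 37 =-80.97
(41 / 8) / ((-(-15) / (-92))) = -943 / 30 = -31.43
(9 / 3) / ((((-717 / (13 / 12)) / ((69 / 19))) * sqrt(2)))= -299 * sqrt(2) / 36328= -0.01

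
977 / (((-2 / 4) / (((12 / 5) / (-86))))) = 11724 / 215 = 54.53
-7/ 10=-0.70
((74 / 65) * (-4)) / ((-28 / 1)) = 74 / 455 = 0.16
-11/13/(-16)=11/208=0.05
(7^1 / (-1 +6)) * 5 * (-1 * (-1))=7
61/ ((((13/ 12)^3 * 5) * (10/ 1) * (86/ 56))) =0.62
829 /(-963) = -829 /963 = -0.86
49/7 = 7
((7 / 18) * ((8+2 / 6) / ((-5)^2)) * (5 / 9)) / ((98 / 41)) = 205 / 6804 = 0.03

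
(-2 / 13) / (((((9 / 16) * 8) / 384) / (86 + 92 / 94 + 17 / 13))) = -9206272 / 7943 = -1159.04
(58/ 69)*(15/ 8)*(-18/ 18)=-145/ 92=-1.58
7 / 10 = 0.70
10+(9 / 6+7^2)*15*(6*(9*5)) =204535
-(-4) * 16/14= 32/7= 4.57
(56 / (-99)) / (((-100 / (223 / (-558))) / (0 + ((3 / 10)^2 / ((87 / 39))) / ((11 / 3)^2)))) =-20293 / 2991422500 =-0.00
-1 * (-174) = 174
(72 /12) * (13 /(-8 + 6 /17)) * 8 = -408 /5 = -81.60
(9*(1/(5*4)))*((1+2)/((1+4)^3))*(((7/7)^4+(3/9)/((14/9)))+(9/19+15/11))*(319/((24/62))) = 72244539/2660000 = 27.16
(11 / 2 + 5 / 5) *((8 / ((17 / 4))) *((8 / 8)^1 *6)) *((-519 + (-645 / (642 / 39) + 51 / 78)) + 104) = -60562368 / 1819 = -33294.32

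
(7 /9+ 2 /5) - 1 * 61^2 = -167392 /45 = -3719.82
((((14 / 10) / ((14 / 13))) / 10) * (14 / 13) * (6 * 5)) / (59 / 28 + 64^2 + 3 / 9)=1764 / 1721345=0.00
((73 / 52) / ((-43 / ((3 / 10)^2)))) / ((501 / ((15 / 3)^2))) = -0.00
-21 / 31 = -0.68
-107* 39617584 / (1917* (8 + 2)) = -2119540744 / 9585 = -221131.01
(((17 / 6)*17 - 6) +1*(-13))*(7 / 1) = 1225 / 6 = 204.17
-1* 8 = -8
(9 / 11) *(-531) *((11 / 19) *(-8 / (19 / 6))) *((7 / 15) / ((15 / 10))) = 356832 / 1805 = 197.69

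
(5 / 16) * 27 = 135 / 16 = 8.44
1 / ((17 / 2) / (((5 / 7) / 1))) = 10 / 119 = 0.08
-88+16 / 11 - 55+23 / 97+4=-146508 / 1067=-137.31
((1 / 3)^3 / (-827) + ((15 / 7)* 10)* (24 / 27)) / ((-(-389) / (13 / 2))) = 38703509 / 121603734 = 0.32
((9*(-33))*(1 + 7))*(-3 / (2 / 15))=53460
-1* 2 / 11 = -0.18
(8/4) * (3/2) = 3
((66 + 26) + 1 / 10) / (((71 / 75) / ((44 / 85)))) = 60786 / 1207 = 50.36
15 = 15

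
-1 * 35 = -35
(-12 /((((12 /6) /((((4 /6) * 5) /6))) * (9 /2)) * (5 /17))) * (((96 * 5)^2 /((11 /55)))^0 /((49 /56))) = -544 /189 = -2.88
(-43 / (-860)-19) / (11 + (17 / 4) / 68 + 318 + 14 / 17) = -25772 / 448645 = -0.06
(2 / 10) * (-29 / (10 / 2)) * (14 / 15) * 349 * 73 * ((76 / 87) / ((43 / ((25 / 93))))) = -27107528 / 179955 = -150.64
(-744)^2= 553536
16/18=8/9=0.89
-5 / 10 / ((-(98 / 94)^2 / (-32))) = -14.72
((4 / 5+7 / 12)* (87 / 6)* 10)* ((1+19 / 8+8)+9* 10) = 1952077 / 96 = 20334.14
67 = 67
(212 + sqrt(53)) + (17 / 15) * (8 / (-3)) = sqrt(53) + 9404 / 45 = 216.26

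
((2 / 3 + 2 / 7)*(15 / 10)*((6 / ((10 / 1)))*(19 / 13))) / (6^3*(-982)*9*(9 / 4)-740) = -57 / 195468364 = -0.00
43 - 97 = -54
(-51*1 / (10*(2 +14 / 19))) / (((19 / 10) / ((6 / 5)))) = -153 / 130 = -1.18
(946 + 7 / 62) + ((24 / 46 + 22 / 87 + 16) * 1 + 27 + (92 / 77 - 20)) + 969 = 18533167955 / 9552774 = 1940.08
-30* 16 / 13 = -480 / 13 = -36.92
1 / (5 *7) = 1 / 35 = 0.03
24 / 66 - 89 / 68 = -707 / 748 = -0.95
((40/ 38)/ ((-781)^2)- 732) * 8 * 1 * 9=-610800304896/ 11589259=-52704.00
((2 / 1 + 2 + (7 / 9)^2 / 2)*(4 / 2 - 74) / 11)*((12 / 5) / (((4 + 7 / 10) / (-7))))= 156128 / 1551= 100.66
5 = 5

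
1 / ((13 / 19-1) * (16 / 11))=-209 / 96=-2.18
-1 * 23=-23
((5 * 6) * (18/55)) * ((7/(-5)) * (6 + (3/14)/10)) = -22761/275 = -82.77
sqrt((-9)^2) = 9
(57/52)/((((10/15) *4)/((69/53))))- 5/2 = -43321/22048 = -1.96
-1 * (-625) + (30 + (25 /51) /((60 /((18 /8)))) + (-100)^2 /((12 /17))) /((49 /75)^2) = 22129098125 /653072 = 33884.62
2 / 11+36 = 398 / 11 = 36.18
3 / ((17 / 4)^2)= 0.17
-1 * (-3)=3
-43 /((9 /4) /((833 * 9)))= -143276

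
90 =90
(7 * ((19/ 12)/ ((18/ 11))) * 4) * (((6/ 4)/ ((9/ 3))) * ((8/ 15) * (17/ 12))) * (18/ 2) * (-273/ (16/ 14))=-15842827/ 720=-22003.93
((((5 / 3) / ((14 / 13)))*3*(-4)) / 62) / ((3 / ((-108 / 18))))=130 / 217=0.60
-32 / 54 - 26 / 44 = -703 / 594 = -1.18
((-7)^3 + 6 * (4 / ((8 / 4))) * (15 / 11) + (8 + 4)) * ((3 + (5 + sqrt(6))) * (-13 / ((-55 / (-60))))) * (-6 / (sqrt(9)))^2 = 2159664 * sqrt(6) / 121 + 17277312 / 121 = 186507.33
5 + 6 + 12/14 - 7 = 34/7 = 4.86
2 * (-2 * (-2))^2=32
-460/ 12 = -115/ 3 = -38.33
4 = 4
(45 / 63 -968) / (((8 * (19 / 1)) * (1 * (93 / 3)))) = -6771 / 32984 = -0.21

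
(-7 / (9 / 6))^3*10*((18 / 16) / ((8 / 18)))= -5145 / 2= -2572.50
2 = 2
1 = 1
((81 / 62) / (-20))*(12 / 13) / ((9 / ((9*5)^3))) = -492075 / 806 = -610.51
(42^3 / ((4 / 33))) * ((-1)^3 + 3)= 1222452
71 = 71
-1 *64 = -64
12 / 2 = 6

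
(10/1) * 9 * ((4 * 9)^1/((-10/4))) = -1296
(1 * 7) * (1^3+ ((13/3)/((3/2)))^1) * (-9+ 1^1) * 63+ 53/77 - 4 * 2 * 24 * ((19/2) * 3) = -1477731/77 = -19191.31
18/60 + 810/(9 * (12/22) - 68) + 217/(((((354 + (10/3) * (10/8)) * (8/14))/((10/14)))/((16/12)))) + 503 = 523559307/1065290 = 491.47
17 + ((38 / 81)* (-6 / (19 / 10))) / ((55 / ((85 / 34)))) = 5029 / 297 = 16.93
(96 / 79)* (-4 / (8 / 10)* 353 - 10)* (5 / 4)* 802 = -170826000 / 79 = -2162354.43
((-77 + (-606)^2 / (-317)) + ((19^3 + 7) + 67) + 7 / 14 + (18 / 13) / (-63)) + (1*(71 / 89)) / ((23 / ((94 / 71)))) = 672937617713 / 118099618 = 5698.05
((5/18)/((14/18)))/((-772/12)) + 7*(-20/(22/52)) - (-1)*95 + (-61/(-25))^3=-102813905093/464406250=-221.39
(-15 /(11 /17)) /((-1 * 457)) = 0.05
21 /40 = 0.52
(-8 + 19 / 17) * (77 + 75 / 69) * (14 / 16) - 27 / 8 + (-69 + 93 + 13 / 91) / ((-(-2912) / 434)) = -20583161 / 43792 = -470.02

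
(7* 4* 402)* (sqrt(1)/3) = 3752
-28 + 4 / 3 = -80 / 3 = -26.67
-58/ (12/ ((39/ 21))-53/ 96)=-72384/ 7375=-9.81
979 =979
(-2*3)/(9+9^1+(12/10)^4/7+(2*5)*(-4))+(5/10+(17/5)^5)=455.13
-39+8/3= -109/3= -36.33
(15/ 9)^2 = 25/ 9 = 2.78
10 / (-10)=-1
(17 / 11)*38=646 / 11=58.73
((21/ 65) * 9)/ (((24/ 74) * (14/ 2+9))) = 0.56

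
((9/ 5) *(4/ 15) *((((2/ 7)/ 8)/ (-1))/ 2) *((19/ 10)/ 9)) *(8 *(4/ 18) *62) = -4712/ 23625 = -0.20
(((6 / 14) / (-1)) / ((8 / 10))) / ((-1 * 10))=3 / 56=0.05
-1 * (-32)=32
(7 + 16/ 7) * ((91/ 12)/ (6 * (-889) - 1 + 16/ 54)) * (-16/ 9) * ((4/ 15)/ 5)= 2704/ 2160555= 0.00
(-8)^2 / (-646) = -32 / 323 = -0.10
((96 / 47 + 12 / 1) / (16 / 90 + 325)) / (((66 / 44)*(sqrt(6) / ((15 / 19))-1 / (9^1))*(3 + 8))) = 405000 / 13389824219 + 4617000*sqrt(6) / 13389824219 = 0.00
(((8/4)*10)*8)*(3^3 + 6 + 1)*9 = 48960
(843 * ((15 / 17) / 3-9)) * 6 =-748584 / 17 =-44034.35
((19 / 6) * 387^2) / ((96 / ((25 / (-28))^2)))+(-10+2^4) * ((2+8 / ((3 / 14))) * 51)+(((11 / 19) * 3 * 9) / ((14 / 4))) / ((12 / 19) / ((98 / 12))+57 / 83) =15780688229379 / 987513856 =15980.22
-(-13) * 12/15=52/5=10.40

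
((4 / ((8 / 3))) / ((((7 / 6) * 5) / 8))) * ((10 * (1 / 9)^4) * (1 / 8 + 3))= 0.01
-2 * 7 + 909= 895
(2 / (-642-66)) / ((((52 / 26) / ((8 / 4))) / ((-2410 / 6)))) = 1205 / 1062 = 1.13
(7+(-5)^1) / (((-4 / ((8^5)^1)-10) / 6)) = -32768 / 27307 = -1.20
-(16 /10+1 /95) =-153 /95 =-1.61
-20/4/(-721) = 5/721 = 0.01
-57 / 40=-1.42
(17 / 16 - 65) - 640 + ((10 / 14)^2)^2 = -27032463 / 38416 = -703.68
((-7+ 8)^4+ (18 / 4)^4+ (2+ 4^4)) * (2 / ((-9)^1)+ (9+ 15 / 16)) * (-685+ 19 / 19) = -284549605 / 64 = -4446087.58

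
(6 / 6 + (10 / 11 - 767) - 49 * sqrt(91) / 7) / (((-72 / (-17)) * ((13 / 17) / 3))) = -304028 / 429 - 2023 * sqrt(91) / 312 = -770.54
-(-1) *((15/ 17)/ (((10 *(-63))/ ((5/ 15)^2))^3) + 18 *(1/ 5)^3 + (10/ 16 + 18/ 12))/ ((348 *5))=585937573057/ 449330708295000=0.00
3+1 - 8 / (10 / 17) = -48 / 5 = -9.60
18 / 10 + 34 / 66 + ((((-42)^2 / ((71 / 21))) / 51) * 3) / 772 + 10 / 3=218638397 / 38436915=5.69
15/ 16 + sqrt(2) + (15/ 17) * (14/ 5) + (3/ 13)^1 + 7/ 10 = sqrt(2) + 76711/ 17680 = 5.75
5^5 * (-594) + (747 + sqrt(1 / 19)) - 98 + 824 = -1854777 + sqrt(19) / 19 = -1854776.77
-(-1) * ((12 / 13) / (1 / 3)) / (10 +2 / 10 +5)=45 / 247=0.18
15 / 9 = 5 / 3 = 1.67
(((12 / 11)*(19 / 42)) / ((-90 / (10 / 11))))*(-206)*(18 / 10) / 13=7828 / 55055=0.14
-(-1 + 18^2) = -323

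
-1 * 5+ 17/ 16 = -63/ 16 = -3.94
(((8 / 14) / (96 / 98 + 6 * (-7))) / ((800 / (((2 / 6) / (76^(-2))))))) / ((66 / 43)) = -108661 / 4974750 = -0.02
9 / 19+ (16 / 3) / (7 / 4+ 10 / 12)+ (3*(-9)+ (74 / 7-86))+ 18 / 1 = -337634 / 4123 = -81.89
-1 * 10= -10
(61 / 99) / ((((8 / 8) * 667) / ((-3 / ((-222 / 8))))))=244 / 2443221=0.00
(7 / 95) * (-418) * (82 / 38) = -6314 / 95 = -66.46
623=623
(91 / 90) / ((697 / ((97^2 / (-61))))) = -856219 / 3826530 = -0.22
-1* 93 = -93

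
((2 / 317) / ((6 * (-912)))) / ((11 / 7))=-7 / 9540432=-0.00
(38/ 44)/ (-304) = -1/ 352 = -0.00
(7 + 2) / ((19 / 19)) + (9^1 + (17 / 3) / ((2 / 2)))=71 / 3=23.67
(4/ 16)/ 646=1/ 2584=0.00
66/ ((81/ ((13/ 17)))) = 286/ 459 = 0.62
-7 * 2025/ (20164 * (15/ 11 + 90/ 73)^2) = -40622967/ 389588644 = -0.10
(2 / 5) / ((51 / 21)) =14 / 85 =0.16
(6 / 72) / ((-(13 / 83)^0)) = -1 / 12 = -0.08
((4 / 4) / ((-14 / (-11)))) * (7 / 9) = 11 / 18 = 0.61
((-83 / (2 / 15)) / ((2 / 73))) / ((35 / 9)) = -163593 / 28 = -5842.61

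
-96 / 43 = -2.23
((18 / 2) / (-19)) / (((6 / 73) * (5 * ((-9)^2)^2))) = -73 / 415530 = -0.00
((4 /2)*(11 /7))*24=528 /7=75.43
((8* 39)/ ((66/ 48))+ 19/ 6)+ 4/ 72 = 22783/ 99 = 230.13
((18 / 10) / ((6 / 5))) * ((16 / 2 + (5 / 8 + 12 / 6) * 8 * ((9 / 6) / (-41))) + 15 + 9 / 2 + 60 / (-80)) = 12783 / 328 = 38.97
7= 7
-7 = -7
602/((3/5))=3010/3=1003.33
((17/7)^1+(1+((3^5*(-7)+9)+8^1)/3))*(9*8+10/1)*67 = -64367704/21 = -3065128.76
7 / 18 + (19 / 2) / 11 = 124 / 99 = 1.25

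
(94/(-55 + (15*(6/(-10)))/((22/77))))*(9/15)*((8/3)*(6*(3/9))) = -3008/865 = -3.48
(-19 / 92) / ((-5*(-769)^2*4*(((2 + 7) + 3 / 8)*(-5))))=-19 / 51004886250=-0.00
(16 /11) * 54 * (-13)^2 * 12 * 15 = 26282880 /11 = 2389352.73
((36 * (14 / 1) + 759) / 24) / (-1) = -421 / 8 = -52.62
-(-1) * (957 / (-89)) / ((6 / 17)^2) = -92191 / 1068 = -86.32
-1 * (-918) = 918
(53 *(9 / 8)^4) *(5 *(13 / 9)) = 2511405 / 4096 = 613.14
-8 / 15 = -0.53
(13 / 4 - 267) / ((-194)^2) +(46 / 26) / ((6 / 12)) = 6911309 / 1957072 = 3.53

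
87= 87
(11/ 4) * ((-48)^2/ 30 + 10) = 238.70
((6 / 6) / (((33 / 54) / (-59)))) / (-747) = 118 / 913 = 0.13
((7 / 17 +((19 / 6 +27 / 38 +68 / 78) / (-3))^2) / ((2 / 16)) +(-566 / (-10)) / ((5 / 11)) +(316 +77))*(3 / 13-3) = -504860166504 / 337074725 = -1497.77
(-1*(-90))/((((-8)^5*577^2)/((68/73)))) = -765/99548434432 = -0.00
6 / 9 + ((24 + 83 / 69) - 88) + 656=13659 / 23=593.87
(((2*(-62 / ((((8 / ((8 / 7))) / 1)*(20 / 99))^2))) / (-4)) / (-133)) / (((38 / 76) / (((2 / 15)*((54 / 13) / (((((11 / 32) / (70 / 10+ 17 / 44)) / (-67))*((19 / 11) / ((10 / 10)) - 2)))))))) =-22207284 / 32585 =-681.52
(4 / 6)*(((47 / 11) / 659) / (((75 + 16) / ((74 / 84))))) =1739 / 41558517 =0.00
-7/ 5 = -1.40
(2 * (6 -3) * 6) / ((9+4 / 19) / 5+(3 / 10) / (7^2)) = 335160 / 17207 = 19.48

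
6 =6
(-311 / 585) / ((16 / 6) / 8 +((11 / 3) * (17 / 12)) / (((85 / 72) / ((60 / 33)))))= -311 / 4875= -0.06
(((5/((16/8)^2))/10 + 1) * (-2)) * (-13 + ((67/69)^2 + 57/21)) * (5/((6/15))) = 7784225/29624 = 262.77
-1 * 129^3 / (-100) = 2146689 / 100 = 21466.89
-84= -84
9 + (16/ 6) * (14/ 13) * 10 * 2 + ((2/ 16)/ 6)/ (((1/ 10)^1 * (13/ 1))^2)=44919/ 676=66.45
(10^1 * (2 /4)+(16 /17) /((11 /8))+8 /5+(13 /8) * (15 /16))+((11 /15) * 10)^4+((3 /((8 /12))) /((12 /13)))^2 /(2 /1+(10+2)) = 2902.55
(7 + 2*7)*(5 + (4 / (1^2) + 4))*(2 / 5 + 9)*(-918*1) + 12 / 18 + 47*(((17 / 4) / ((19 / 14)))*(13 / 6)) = -895071773 / 380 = -2355452.03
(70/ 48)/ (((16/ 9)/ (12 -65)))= -5565/ 128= -43.48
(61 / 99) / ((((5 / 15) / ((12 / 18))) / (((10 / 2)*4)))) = 2440 / 99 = 24.65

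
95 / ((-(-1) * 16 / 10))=59.38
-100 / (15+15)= -10 / 3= -3.33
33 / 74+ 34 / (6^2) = 463 / 333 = 1.39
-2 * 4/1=-8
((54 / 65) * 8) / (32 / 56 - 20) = -378 / 1105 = -0.34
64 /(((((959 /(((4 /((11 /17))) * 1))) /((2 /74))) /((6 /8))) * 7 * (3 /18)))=19584 /2732191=0.01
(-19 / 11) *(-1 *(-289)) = -5491 / 11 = -499.18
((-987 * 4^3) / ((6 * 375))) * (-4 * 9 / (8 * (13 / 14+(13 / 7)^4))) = 25277728 / 2565875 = 9.85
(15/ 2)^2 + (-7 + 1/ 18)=1775/ 36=49.31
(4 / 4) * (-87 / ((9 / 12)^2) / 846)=-232 / 1269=-0.18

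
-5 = -5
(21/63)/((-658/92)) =-46/987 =-0.05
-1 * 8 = -8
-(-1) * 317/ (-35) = -317/ 35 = -9.06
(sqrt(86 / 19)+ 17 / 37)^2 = 34 * sqrt(1634) / 703+ 123225 / 26011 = 6.69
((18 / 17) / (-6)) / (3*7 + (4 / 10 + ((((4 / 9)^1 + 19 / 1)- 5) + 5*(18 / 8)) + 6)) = -540 / 162469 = -0.00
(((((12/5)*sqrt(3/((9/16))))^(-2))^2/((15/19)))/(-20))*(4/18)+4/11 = 0.36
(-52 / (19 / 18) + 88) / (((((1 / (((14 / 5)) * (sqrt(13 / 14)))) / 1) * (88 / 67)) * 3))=6164 * sqrt(182) / 3135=26.53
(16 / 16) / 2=1 / 2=0.50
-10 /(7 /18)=-180 /7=-25.71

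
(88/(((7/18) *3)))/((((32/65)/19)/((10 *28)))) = 815100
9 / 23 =0.39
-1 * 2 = -2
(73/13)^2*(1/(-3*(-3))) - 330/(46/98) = -24472003/34983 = -699.54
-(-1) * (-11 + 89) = 78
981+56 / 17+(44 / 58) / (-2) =485070 / 493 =983.91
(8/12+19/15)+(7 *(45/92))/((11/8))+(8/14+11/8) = 1353727/212520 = 6.37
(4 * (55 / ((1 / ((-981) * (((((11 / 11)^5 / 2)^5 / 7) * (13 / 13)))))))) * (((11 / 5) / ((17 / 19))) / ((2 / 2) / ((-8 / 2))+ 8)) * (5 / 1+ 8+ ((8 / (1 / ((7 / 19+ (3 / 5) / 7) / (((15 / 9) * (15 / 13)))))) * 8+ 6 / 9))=-56795144439 / 6455750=-8797.61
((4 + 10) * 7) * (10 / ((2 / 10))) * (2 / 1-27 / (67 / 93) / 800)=5129761 / 536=9570.45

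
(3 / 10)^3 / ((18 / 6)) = 0.01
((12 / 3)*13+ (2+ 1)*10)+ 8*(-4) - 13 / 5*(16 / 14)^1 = 47.03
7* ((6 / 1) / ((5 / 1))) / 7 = 1.20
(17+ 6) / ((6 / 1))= 23 / 6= 3.83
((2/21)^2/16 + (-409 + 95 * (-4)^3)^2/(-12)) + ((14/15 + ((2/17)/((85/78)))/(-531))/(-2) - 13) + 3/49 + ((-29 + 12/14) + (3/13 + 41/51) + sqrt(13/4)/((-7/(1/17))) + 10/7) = -3430132811409427/977533830 - sqrt(13)/238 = -3508965.85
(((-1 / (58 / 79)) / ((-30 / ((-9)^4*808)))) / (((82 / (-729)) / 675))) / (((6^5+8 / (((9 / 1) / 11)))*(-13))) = 15456140408655 / 1083102904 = 14270.24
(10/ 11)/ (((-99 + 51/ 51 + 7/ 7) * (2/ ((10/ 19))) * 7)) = -50/ 141911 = -0.00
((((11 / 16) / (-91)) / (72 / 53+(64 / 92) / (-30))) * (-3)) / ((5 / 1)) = 120681 / 35549696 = 0.00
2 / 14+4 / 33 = 0.26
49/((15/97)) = 4753/15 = 316.87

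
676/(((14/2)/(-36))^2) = 876096/49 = 17879.51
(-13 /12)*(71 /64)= -923 /768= -1.20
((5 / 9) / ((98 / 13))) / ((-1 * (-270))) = 13 / 47628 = 0.00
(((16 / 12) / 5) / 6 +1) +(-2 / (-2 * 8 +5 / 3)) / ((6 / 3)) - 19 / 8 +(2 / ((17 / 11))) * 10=11.68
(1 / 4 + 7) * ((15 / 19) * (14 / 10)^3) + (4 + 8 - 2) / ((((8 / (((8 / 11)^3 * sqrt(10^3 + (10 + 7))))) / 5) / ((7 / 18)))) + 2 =33641 / 1900 + 11200 * sqrt(113) / 3993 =47.52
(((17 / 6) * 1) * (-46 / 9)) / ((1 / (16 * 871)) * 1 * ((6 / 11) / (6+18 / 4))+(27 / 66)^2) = -288455167 / 3333609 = -86.53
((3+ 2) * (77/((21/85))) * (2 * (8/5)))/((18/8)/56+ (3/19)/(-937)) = 1084701184/8703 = 124635.32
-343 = -343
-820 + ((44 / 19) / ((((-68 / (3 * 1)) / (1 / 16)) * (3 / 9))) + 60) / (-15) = -21292127 / 25840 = -824.00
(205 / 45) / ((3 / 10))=410 / 27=15.19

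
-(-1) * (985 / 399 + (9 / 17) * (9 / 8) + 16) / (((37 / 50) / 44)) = 284488325 / 250971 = 1133.55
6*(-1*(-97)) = 582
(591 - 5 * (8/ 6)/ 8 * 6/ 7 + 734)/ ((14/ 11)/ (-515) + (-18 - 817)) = -17504850/ 11037341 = -1.59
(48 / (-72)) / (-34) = 1 / 51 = 0.02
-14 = -14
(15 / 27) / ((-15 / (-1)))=1 / 27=0.04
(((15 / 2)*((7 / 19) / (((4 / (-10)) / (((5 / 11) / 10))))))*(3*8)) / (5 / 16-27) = 0.28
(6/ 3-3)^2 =1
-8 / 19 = -0.42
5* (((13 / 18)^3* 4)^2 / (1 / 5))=120670225 / 2125764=56.77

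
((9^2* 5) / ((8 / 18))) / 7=3645 / 28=130.18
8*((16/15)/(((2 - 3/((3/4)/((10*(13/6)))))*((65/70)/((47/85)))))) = -42112/701675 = -0.06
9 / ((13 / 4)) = 36 / 13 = 2.77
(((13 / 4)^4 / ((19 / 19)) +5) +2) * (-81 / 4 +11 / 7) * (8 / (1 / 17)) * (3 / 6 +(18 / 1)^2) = -175144671427 / 1792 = -97736981.82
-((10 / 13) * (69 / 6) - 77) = 886 / 13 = 68.15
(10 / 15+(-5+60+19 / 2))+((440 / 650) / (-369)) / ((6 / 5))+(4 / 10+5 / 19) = 179993651 / 2734290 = 65.83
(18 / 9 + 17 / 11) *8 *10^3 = 312000 / 11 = 28363.64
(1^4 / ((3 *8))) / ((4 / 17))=17 / 96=0.18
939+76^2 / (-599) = 556685 / 599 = 929.36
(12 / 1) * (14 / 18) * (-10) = -280 / 3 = -93.33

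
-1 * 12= -12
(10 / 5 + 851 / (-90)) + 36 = 2569 / 90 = 28.54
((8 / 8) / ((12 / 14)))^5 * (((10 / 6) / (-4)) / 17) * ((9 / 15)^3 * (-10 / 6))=16807 / 881280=0.02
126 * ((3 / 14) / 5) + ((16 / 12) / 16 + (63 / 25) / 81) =5.51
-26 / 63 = -0.41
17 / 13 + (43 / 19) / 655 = 212124 / 161785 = 1.31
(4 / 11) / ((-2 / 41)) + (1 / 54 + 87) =47261 / 594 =79.56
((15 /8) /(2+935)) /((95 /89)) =267 /142424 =0.00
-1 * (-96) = 96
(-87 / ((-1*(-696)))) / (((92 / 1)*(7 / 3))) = -3 / 5152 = -0.00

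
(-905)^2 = 819025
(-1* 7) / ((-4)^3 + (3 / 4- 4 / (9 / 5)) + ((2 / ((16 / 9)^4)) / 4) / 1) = 8257536 / 77175127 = 0.11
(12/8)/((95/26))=39/95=0.41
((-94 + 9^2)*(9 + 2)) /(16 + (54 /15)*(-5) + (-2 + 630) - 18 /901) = -128843 /564008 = -0.23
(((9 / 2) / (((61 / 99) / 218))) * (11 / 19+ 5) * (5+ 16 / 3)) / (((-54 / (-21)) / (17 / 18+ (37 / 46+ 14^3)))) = 7837651220630 / 79971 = 98006167.49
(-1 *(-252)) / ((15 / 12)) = 1008 / 5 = 201.60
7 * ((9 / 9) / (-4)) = -7 / 4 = -1.75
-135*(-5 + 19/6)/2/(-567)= -55/252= -0.22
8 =8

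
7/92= 0.08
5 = 5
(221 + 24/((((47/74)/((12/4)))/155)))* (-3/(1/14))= -35121534/47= -747266.68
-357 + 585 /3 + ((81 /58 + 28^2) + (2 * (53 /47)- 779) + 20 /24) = -623633 /4089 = -152.51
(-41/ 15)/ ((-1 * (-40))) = -41/ 600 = -0.07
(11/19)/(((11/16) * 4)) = 4/19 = 0.21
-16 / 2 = -8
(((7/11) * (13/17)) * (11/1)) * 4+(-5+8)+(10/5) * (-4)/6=1177/51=23.08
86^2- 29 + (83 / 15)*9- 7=37049 / 5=7409.80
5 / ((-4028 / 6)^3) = -135 / 8169178744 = -0.00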